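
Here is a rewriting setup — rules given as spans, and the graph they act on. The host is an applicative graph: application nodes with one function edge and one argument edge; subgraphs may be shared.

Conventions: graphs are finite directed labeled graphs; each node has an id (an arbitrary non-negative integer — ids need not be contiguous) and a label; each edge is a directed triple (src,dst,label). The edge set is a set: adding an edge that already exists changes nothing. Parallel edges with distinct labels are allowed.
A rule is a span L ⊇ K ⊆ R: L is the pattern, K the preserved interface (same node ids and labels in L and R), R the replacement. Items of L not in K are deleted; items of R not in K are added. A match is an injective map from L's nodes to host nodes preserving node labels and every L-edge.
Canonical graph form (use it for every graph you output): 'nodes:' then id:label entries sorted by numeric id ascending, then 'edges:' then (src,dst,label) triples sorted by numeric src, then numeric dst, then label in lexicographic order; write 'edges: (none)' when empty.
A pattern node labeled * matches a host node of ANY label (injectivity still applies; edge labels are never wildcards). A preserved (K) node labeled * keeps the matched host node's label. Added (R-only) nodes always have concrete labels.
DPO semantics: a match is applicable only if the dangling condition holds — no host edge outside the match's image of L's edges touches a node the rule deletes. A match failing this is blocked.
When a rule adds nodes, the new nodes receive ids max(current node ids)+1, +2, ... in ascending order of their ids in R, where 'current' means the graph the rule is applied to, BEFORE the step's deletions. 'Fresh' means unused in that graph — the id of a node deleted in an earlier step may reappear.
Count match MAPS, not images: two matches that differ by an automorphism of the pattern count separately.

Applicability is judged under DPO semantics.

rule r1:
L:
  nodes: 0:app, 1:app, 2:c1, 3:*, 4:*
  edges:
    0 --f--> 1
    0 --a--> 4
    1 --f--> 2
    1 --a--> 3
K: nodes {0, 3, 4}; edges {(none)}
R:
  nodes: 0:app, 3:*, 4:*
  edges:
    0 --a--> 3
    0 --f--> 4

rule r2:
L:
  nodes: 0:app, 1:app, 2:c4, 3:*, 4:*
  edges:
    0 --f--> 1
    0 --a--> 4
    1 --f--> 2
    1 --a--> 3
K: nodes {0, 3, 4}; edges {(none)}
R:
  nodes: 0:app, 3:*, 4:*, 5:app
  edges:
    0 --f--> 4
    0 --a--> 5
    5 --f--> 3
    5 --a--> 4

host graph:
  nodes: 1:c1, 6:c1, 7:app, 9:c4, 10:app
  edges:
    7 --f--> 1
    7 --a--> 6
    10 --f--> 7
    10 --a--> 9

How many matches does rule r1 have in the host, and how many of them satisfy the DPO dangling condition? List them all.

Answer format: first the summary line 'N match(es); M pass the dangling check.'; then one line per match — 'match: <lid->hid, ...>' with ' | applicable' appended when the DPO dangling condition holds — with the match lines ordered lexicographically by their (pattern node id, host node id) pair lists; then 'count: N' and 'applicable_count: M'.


1 match(es); 1 pass the dangling check.
match: 0->10, 1->7, 2->1, 3->6, 4->9 | applicable
count: 1
applicable_count: 1


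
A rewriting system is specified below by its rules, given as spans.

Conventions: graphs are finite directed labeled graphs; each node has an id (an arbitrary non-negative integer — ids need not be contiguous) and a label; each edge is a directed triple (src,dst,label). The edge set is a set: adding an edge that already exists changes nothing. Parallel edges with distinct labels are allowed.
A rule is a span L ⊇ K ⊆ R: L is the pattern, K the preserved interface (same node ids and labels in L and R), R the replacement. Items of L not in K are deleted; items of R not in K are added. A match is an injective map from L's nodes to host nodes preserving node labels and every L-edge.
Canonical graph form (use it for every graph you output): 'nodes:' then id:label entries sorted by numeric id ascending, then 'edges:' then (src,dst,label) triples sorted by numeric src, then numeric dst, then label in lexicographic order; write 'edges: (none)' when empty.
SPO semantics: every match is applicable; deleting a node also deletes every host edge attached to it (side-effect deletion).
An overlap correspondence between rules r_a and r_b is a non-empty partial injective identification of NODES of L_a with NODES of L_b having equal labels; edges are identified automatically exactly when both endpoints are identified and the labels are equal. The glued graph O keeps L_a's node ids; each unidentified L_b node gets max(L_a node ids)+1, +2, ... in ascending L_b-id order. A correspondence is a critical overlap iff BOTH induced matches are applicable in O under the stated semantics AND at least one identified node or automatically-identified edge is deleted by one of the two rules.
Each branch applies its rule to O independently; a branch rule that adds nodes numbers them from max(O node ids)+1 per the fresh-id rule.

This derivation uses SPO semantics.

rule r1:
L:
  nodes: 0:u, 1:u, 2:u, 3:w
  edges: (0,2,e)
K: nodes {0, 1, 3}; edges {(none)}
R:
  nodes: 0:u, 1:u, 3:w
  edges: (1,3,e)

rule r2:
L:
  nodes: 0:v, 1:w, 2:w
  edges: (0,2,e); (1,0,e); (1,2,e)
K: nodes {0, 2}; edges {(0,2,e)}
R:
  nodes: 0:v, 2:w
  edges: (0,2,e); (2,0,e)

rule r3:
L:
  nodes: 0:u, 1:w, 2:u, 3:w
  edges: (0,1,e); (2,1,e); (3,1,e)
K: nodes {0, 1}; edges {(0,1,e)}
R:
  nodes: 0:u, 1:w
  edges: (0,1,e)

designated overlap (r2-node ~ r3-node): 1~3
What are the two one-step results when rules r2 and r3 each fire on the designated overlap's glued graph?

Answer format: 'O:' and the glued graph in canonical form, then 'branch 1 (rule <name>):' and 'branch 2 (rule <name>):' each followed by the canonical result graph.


O:
nodes: 0:v, 1:w, 2:w, 3:u, 4:w, 5:u
edges: (0,2,e); (1,0,e); (1,2,e); (1,4,e); (3,4,e); (5,4,e)
branch 1 (rule r2):
nodes: 0:v, 2:w, 3:u, 4:w, 5:u
edges: (0,2,e); (2,0,e); (3,4,e); (5,4,e)
branch 2 (rule r3):
nodes: 0:v, 2:w, 3:u, 4:w
edges: (0,2,e); (3,4,e)


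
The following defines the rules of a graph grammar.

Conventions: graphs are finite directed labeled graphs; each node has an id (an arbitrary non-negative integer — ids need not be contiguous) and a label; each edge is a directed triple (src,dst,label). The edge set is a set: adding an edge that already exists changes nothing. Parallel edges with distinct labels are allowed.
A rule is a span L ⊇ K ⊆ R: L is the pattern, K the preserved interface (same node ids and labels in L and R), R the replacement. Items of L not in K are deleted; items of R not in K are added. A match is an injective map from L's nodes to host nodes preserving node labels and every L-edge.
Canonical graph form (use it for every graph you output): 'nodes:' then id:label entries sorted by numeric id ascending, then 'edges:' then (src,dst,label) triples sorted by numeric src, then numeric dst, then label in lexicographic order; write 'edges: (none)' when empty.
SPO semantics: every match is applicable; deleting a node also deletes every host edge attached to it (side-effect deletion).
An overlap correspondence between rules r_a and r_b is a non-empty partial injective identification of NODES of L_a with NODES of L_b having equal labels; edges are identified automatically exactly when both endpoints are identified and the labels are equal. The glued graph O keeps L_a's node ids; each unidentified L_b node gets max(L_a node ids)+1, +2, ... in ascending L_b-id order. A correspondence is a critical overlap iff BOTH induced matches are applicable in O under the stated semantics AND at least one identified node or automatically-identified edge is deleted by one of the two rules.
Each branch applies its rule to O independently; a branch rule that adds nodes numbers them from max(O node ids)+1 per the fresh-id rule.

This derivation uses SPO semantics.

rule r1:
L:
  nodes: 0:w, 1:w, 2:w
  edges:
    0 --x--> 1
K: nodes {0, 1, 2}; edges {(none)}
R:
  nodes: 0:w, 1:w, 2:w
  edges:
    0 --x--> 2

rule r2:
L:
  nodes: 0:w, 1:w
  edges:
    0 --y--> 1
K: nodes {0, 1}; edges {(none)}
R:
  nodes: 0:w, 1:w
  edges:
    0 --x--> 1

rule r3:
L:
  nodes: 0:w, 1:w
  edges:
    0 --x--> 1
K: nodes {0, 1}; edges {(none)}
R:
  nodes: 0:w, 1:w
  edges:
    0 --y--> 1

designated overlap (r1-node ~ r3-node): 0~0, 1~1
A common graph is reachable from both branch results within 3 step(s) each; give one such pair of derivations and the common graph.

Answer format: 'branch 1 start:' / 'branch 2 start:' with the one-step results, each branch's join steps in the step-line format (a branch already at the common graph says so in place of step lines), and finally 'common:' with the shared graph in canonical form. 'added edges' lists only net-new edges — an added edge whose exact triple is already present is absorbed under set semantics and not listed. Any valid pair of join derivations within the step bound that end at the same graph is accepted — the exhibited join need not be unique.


branch 1 start:
nodes: 0:w, 1:w, 2:w
edges: (0,2,x)
branch 2 start:
nodes: 0:w, 1:w, 2:w
edges: (0,1,y)
branch 1 step 1: rule r1; match: 0->0, 1->2, 2->1; deleted nodes (none); deleted edges (0,2,x); added nodes (none); added edges (0,1,x); result: nodes: 0:w, 1:w, 2:w edges: (0,1,x)
branch 2 step 1: rule r2; match: 0->0, 1->1; deleted nodes (none); deleted edges (0,1,y); added nodes (none); added edges (0,1,x); result: nodes: 0:w, 1:w, 2:w edges: (0,1,x)
common:
nodes: 0:w, 1:w, 2:w
edges: (0,1,x)


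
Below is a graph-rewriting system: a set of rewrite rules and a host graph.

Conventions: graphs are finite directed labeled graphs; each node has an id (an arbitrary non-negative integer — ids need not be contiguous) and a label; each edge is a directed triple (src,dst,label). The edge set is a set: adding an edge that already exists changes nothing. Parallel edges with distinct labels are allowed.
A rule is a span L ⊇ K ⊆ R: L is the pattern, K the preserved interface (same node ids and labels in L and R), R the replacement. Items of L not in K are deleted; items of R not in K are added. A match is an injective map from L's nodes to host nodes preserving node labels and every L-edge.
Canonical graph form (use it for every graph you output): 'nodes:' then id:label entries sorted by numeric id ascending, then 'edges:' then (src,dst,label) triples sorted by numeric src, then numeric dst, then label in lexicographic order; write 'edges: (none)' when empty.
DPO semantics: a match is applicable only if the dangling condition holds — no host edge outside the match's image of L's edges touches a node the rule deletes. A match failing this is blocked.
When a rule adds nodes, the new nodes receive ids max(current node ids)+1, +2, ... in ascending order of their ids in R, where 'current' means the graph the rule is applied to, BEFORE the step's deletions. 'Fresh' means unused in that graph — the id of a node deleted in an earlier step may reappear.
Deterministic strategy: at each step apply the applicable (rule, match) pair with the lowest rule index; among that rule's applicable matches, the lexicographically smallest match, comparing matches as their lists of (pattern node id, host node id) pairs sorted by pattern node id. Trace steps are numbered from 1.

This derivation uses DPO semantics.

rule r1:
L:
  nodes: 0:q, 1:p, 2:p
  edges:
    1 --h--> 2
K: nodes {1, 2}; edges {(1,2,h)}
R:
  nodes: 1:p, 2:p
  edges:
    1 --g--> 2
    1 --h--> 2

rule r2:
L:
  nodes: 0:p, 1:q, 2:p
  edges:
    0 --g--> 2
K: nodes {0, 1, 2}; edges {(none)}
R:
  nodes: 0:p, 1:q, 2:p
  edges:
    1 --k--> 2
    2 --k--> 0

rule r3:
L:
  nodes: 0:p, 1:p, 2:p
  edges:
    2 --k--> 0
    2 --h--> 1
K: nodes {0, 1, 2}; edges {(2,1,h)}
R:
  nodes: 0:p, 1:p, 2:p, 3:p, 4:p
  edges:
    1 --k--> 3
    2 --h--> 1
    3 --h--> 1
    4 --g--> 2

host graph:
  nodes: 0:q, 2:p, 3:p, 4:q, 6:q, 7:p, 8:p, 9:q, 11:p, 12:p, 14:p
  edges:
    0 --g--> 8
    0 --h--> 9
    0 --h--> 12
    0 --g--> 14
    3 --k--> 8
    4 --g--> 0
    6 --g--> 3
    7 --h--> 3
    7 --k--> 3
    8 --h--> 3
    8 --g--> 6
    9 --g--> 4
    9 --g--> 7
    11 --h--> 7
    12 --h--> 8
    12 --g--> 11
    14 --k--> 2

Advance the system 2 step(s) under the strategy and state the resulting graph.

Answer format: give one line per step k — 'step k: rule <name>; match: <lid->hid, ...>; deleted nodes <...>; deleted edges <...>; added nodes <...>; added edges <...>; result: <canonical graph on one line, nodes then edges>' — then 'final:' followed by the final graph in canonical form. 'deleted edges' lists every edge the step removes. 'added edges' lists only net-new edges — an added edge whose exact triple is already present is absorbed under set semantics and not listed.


step 1: rule r2; match: 0->12, 1->0, 2->11; deleted nodes (none); deleted edges (12,11,g); added nodes (none); added edges (0,11,k); (11,12,k); result: nodes: 0:q, 2:p, 3:p, 4:q, 6:q, 7:p, 8:p, 9:q, 11:p, 12:p, 14:p edges: (0,8,g); (0,9,h); (0,11,k); (0,12,h); (0,14,g); (3,8,k); (4,0,g); (6,3,g); (7,3,h); (7,3,k); (8,3,h); (8,6,g); (9,4,g); (9,7,g); (11,7,h); (11,12,k); (12,8,h); (14,2,k)
step 2: rule r3; match: 0->12, 1->7, 2->11; deleted nodes (none); deleted edges (11,12,k); added nodes 15, 16; added edges (7,15,k); (15,7,h); (16,11,g); result: nodes: 0:q, 2:p, 3:p, 4:q, 6:q, 7:p, 8:p, 9:q, 11:p, 12:p, 14:p, 15:p, 16:p edges: (0,8,g); (0,9,h); (0,11,k); (0,12,h); (0,14,g); (3,8,k); (4,0,g); (6,3,g); (7,3,h); (7,3,k); (7,15,k); (8,3,h); (8,6,g); (9,4,g); (9,7,g); (11,7,h); (12,8,h); (14,2,k); (15,7,h); (16,11,g)
final:
nodes: 0:q, 2:p, 3:p, 4:q, 6:q, 7:p, 8:p, 9:q, 11:p, 12:p, 14:p, 15:p, 16:p
edges: (0,8,g); (0,9,h); (0,11,k); (0,12,h); (0,14,g); (3,8,k); (4,0,g); (6,3,g); (7,3,h); (7,3,k); (7,15,k); (8,3,h); (8,6,g); (9,4,g); (9,7,g); (11,7,h); (12,8,h); (14,2,k); (15,7,h); (16,11,g)


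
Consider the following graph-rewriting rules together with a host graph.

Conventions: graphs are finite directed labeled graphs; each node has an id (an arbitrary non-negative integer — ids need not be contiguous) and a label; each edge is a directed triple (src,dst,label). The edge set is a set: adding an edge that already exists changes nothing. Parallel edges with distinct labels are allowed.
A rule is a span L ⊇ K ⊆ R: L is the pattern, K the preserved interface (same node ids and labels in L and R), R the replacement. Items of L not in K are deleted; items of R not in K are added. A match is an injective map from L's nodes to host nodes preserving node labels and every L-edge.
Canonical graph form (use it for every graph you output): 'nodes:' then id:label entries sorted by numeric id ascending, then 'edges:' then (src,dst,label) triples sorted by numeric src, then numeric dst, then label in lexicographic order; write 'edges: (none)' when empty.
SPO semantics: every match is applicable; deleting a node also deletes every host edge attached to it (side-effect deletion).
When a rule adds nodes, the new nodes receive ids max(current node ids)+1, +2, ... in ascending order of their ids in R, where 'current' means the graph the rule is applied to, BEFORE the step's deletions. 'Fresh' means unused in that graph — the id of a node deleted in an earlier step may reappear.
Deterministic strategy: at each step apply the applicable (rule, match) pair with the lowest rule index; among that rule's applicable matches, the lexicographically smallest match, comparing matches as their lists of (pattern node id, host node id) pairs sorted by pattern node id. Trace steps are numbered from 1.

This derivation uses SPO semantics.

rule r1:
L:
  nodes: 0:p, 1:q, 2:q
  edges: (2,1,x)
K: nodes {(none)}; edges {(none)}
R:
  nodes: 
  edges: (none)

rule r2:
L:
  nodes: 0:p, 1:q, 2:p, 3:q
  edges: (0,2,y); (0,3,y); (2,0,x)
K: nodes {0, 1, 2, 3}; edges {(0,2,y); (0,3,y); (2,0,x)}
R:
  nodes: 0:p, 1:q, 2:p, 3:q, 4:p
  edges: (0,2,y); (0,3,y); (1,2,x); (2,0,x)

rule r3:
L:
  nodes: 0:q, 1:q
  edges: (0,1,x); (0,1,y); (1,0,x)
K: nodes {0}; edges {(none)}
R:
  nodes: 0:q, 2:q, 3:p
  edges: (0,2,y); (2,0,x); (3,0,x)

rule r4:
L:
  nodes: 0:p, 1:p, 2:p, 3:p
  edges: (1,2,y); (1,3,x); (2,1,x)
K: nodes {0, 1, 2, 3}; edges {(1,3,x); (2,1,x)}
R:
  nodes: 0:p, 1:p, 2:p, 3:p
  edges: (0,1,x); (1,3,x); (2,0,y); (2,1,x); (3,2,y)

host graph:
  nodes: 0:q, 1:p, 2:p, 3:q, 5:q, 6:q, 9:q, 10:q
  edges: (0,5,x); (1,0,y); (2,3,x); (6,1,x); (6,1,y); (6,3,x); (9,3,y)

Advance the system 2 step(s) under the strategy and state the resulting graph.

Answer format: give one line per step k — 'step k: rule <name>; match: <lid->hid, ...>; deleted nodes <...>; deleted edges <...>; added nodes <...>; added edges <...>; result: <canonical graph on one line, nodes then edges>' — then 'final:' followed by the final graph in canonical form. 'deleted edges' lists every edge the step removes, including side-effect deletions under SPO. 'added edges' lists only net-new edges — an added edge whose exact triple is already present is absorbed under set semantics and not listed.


step 1: rule r1; match: 0->1, 1->3, 2->6; deleted nodes 1, 3, 6; deleted edges (1,0,y); (2,3,x); (6,1,x); (6,1,y); (6,3,x); (9,3,y); added nodes (none); added edges (none); result: nodes: 0:q, 2:p, 5:q, 9:q, 10:q edges: (0,5,x)
step 2: rule r1; match: 0->2, 1->5, 2->0; deleted nodes 0, 2, 5; deleted edges (0,5,x); added nodes (none); added edges (none); result: nodes: 9:q, 10:q edges: (none)
final:
nodes: 9:q, 10:q
edges: (none)


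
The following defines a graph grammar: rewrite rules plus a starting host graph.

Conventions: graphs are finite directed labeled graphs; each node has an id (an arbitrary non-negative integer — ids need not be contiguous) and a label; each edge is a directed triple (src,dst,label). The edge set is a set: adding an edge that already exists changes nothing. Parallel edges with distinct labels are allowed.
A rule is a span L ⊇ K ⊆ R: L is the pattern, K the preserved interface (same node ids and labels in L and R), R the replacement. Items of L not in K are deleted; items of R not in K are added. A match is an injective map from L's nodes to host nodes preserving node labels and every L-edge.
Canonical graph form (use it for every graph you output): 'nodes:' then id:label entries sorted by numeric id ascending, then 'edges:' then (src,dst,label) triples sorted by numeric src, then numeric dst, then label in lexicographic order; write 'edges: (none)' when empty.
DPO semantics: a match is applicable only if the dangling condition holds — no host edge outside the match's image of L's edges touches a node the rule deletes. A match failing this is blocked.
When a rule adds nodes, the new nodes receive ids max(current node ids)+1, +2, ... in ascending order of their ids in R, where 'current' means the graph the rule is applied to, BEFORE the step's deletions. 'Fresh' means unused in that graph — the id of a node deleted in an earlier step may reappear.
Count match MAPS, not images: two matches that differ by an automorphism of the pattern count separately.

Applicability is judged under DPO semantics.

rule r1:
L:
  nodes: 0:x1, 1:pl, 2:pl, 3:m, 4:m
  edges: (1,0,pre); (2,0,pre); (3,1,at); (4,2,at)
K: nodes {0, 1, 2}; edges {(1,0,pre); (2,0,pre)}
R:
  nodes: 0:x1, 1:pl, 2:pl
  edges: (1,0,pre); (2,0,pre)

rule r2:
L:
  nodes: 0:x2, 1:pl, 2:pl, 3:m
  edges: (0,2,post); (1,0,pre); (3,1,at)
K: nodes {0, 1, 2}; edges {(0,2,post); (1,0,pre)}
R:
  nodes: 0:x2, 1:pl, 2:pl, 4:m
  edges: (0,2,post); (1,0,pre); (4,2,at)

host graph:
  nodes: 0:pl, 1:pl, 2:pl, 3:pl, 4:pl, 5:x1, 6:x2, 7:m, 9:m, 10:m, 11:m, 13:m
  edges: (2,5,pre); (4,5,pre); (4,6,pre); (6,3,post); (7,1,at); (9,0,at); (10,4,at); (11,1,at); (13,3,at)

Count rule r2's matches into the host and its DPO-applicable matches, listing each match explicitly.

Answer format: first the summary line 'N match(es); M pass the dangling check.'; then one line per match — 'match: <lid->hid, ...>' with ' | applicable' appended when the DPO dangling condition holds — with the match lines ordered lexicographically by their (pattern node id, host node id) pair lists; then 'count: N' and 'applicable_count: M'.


1 match(es); 1 pass the dangling check.
match: 0->6, 1->4, 2->3, 3->10 | applicable
count: 1
applicable_count: 1


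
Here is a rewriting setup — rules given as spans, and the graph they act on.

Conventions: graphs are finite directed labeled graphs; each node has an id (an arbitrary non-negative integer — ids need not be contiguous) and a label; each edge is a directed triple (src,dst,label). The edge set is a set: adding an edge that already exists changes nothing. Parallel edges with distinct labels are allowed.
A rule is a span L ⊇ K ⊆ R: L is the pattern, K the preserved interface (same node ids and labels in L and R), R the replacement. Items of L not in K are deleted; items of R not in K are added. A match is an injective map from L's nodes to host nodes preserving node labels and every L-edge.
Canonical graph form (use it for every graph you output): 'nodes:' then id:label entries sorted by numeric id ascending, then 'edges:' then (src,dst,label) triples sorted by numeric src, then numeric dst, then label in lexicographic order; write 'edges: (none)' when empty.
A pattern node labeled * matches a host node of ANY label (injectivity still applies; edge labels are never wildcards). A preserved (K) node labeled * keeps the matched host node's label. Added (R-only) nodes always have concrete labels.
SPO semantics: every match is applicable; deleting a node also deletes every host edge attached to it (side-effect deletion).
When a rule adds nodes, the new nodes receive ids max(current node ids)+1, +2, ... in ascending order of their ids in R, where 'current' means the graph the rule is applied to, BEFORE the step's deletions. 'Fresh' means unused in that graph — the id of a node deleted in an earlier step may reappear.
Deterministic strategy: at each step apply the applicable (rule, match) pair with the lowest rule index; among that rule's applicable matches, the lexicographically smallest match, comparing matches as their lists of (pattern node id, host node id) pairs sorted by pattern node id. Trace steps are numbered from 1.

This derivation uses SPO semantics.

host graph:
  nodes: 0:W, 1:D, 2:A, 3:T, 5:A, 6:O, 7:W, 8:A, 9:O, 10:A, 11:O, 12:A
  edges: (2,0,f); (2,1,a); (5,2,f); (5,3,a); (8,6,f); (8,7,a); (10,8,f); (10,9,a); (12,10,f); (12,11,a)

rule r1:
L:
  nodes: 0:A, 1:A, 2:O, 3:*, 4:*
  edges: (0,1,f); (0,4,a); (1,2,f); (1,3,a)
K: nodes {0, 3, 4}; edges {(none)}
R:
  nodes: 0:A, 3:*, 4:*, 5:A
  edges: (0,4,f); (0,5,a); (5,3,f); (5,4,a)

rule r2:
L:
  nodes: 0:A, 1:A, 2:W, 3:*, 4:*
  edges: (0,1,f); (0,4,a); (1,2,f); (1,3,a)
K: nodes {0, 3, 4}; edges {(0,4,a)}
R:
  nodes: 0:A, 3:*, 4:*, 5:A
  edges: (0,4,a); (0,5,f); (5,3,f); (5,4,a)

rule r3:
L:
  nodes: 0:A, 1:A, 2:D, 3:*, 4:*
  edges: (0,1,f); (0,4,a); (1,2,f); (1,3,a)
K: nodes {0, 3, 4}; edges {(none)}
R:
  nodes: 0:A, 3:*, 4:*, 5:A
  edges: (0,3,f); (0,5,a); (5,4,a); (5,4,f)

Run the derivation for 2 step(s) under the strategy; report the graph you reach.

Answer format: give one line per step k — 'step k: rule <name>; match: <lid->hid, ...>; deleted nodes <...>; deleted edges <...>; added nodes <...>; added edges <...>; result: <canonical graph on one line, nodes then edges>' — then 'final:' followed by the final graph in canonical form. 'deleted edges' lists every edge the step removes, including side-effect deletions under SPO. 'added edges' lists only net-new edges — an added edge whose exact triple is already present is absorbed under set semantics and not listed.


step 1: rule r1; match: 0->10, 1->8, 2->6, 3->7, 4->9; deleted nodes 6, 8; deleted edges (8,6,f); (8,7,a); (10,8,f); (10,9,a); added nodes 13; added edges (10,9,f); (10,13,a); (13,7,f); (13,9,a); result: nodes: 0:W, 1:D, 2:A, 3:T, 5:A, 7:W, 9:O, 10:A, 11:O, 12:A, 13:A edges: (2,0,f); (2,1,a); (5,2,f); (5,3,a); (10,9,f); (10,13,a); (12,10,f); (12,11,a); (13,7,f); (13,9,a)
step 2: rule r1; match: 0->12, 1->10, 2->9, 3->13, 4->11; deleted nodes 9, 10; deleted edges (10,9,f); (10,13,a); (12,10,f); (12,11,a); (13,9,a); added nodes 14; added edges (12,11,f); (12,14,a); (14,11,a); (14,13,f); result: nodes: 0:W, 1:D, 2:A, 3:T, 5:A, 7:W, 11:O, 12:A, 13:A, 14:A edges: (2,0,f); (2,1,a); (5,2,f); (5,3,a); (12,11,f); (12,14,a); (13,7,f); (14,11,a); (14,13,f)
final:
nodes: 0:W, 1:D, 2:A, 3:T, 5:A, 7:W, 11:O, 12:A, 13:A, 14:A
edges: (2,0,f); (2,1,a); (5,2,f); (5,3,a); (12,11,f); (12,14,a); (13,7,f); (14,11,a); (14,13,f)


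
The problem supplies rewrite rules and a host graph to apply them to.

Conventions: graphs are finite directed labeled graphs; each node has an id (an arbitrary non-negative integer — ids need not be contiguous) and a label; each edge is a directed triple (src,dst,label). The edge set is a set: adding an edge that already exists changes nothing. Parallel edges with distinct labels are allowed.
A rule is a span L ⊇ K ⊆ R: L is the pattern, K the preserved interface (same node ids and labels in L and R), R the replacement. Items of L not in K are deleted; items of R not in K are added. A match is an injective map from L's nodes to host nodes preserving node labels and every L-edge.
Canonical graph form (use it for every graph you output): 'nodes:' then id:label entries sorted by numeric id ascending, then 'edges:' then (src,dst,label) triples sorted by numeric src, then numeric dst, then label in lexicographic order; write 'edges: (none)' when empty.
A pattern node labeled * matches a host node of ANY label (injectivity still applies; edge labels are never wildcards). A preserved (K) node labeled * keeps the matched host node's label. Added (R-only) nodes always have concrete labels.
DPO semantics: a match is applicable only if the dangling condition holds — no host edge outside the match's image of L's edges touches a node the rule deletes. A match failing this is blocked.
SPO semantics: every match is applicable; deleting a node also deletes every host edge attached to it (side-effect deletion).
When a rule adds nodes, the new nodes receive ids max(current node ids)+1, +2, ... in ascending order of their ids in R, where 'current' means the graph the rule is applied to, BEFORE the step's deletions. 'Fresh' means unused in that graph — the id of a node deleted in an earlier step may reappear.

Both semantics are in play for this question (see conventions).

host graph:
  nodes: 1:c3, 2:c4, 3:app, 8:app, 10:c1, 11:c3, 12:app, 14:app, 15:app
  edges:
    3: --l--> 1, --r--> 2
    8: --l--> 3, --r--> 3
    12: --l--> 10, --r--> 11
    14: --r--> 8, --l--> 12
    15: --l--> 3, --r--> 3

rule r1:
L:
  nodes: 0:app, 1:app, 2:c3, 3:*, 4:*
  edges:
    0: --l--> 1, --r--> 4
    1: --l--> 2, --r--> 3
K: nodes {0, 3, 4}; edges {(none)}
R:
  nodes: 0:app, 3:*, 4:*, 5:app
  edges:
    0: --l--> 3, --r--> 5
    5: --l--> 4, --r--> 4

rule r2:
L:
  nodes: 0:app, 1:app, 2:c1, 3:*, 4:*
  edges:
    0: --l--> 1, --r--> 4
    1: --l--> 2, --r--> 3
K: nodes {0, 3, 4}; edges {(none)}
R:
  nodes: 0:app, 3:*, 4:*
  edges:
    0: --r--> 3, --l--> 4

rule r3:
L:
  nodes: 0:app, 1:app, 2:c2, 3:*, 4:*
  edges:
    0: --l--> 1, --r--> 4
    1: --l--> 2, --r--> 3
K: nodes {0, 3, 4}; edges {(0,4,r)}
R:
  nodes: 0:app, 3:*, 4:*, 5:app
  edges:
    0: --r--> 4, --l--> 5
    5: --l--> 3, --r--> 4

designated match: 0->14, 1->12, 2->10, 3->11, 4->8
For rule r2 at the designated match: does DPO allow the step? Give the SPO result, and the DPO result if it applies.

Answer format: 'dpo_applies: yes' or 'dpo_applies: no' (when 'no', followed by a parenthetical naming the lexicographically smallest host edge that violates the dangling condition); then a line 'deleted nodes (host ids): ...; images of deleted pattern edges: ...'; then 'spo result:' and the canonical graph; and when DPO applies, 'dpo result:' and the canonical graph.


dpo_applies: yes
deleted nodes (host ids): 10, 12; images of deleted pattern edges: (12,10,l); (12,11,r); (14,8,r); (14,12,l)
spo result:
nodes: 1:c3, 2:c4, 3:app, 8:app, 11:c3, 14:app, 15:app
edges: (3,1,l); (3,2,r); (8,3,l); (8,3,r); (14,8,l); (14,11,r); (15,3,l); (15,3,r)
dpo result:
nodes: 1:c3, 2:c4, 3:app, 8:app, 11:c3, 14:app, 15:app
edges: (3,1,l); (3,2,r); (8,3,l); (8,3,r); (14,8,l); (14,11,r); (15,3,l); (15,3,r)


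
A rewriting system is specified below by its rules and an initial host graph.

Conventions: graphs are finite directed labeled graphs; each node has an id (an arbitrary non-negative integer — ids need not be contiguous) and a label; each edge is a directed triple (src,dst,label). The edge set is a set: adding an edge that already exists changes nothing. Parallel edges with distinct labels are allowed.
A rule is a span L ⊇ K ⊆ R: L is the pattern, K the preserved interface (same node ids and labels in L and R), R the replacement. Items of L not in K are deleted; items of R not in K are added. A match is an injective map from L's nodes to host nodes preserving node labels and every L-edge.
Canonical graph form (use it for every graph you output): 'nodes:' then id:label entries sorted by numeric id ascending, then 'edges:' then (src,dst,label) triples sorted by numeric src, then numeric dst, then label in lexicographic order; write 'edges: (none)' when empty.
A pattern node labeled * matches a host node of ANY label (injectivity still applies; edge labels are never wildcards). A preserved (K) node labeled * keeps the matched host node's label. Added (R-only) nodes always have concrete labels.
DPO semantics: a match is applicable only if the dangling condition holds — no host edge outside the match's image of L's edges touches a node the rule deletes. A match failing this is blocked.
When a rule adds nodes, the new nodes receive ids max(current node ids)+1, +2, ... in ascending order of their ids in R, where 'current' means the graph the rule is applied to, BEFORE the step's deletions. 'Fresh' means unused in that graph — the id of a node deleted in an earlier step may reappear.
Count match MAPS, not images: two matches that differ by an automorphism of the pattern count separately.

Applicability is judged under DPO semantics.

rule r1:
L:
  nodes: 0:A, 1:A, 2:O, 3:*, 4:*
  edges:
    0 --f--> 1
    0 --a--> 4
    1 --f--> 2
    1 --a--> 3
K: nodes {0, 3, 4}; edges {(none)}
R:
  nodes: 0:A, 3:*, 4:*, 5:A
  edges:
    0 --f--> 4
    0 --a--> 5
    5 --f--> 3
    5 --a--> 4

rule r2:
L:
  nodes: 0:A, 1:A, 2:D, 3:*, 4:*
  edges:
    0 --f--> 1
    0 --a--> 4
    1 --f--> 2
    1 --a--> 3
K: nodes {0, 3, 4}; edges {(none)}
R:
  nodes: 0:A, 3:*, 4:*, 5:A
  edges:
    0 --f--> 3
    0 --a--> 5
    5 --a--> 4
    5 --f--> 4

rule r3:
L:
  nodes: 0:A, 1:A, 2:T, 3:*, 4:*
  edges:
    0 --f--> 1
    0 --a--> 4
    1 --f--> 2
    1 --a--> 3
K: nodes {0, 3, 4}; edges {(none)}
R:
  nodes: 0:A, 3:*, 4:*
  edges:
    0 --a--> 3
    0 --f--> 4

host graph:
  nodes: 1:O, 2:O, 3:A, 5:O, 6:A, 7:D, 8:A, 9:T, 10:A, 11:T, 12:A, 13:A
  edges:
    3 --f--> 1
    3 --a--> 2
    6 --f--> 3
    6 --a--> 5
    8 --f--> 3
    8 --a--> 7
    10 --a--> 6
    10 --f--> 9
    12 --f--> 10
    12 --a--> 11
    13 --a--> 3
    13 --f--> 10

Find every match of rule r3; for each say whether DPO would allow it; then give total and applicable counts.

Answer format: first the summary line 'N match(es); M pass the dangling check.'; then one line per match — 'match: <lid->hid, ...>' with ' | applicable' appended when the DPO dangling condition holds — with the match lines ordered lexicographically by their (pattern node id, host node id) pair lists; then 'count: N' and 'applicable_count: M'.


2 match(es); 0 pass the dangling check.
match: 0->12, 1->10, 2->9, 3->6, 4->11
match: 0->13, 1->10, 2->9, 3->6, 4->3
count: 2
applicable_count: 0


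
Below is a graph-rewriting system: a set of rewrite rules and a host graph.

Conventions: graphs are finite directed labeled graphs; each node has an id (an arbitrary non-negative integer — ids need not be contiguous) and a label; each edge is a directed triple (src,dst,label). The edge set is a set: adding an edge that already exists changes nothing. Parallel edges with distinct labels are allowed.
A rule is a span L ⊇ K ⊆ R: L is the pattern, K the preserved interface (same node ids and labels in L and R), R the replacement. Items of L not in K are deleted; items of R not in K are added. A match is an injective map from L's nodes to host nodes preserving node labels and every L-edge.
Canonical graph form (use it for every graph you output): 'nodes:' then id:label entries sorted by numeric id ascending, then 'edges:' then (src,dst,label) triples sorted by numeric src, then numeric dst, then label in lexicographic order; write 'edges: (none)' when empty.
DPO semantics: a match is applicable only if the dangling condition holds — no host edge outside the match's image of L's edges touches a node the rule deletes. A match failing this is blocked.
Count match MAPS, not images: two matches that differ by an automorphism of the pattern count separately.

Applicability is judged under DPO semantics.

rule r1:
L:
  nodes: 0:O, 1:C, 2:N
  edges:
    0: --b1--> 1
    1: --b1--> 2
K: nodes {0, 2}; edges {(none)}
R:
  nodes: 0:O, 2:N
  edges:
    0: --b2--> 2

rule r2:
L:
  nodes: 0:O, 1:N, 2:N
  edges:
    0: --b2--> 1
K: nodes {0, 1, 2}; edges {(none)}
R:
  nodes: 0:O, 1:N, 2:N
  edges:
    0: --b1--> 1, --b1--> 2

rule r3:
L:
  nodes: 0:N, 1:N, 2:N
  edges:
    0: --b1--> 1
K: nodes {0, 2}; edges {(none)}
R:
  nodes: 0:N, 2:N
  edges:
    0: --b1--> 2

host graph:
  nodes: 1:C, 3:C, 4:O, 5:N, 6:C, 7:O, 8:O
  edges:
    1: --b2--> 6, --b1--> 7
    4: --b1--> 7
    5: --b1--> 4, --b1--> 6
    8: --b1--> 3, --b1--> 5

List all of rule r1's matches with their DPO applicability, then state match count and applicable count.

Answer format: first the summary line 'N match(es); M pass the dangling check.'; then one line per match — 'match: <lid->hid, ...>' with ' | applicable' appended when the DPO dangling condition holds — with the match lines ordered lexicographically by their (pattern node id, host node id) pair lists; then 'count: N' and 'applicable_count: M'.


0 match(es); 0 pass the dangling check.
count: 0
applicable_count: 0


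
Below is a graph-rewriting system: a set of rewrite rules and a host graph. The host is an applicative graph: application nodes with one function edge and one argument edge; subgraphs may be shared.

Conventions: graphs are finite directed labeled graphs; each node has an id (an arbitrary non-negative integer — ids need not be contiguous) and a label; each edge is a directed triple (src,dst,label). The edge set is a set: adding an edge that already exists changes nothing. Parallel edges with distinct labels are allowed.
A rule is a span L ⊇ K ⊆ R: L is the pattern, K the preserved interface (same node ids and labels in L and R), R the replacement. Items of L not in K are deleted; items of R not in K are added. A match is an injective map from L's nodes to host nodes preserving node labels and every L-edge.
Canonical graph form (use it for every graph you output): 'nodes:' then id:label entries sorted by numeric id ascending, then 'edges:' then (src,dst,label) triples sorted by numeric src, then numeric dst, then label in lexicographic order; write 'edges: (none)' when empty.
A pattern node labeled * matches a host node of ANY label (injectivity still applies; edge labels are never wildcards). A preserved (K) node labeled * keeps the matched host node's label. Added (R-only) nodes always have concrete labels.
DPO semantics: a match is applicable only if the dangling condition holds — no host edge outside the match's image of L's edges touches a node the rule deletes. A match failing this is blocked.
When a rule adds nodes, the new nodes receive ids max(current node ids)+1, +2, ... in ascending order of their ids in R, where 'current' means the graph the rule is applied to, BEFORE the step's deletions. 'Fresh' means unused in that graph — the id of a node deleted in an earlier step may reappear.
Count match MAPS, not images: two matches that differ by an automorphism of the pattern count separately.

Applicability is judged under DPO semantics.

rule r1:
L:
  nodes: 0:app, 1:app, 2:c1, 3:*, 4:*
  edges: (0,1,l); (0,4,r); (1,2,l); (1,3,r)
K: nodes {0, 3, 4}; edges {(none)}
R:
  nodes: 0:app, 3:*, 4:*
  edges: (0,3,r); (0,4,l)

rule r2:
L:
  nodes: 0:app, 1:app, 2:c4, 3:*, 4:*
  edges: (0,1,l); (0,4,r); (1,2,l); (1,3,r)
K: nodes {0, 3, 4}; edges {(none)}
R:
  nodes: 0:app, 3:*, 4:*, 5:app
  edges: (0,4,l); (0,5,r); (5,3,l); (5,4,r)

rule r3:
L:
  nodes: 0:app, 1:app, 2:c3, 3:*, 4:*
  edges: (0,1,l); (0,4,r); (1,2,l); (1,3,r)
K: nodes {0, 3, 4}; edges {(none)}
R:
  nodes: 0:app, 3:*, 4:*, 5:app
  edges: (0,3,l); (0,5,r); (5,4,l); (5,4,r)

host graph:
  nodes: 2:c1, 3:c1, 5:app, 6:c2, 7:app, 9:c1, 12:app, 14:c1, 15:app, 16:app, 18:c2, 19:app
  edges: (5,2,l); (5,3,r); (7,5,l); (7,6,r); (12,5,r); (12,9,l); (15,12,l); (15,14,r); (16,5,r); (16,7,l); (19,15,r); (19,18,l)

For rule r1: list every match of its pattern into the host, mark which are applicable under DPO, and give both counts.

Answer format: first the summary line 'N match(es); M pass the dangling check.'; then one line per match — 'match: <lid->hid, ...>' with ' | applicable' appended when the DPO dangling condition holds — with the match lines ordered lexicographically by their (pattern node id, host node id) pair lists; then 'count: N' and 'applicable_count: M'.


2 match(es); 1 pass the dangling check.
match: 0->7, 1->5, 2->2, 3->3, 4->6
match: 0->15, 1->12, 2->9, 3->5, 4->14 | applicable
count: 2
applicable_count: 1


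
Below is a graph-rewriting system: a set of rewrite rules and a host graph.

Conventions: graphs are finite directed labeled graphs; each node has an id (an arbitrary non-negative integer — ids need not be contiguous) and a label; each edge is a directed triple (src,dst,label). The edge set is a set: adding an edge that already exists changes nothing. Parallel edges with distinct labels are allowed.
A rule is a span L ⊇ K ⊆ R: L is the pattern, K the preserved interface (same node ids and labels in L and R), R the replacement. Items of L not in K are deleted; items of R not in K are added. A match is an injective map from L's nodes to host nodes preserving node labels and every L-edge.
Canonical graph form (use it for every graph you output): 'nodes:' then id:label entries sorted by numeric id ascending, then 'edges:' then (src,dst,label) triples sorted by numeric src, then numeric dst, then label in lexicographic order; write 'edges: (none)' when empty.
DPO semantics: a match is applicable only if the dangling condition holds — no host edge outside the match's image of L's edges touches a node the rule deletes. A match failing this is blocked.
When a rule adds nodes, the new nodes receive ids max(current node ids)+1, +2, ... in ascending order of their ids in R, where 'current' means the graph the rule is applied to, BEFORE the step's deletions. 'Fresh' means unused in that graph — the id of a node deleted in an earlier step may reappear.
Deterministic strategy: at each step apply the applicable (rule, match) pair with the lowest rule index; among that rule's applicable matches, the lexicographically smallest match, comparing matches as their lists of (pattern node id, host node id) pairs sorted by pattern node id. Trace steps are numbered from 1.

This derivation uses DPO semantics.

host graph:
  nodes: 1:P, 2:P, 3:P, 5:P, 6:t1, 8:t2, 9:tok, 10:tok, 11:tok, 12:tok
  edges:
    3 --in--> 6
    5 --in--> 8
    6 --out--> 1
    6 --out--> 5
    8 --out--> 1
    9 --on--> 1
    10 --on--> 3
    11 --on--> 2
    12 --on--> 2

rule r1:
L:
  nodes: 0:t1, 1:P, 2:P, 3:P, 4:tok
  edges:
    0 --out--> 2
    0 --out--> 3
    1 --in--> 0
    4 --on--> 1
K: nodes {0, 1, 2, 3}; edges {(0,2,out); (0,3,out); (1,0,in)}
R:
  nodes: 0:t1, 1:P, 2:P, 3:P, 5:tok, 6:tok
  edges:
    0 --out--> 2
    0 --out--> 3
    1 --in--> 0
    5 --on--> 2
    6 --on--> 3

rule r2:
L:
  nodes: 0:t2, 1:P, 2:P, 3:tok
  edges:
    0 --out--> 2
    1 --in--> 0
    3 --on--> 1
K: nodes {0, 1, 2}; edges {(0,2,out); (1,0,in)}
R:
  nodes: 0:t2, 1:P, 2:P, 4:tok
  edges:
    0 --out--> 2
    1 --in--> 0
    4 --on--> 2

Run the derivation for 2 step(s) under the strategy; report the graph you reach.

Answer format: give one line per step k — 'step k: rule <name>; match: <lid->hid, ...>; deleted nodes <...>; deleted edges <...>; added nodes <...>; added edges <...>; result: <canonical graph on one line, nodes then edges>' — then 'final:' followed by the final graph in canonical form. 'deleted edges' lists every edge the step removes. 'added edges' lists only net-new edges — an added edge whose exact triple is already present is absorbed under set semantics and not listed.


step 1: rule r1; match: 0->6, 1->3, 2->1, 3->5, 4->10; deleted nodes 10; deleted edges (10,3,on); added nodes 13, 14; added edges (13,1,on); (14,5,on); result: nodes: 1:P, 2:P, 3:P, 5:P, 6:t1, 8:t2, 9:tok, 11:tok, 12:tok, 13:tok, 14:tok edges: (3,6,in); (5,8,in); (6,1,out); (6,5,out); (8,1,out); (9,1,on); (11,2,on); (12,2,on); (13,1,on); (14,5,on)
step 2: rule r2; match: 0->8, 1->5, 2->1, 3->14; deleted nodes 14; deleted edges (14,5,on); added nodes 15; added edges (15,1,on); result: nodes: 1:P, 2:P, 3:P, 5:P, 6:t1, 8:t2, 9:tok, 11:tok, 12:tok, 13:tok, 15:tok edges: (3,6,in); (5,8,in); (6,1,out); (6,5,out); (8,1,out); (9,1,on); (11,2,on); (12,2,on); (13,1,on); (15,1,on)
final:
nodes: 1:P, 2:P, 3:P, 5:P, 6:t1, 8:t2, 9:tok, 11:tok, 12:tok, 13:tok, 15:tok
edges: (3,6,in); (5,8,in); (6,1,out); (6,5,out); (8,1,out); (9,1,on); (11,2,on); (12,2,on); (13,1,on); (15,1,on)
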